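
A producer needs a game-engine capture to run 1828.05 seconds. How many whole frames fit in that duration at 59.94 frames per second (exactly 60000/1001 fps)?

109573 frames

Frames = 1828.05 × 60000/1001 = 15669000/143 ≈ 109573.4266.
Complete frames: 109573.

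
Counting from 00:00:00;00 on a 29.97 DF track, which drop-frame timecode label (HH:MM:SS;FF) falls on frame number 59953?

00:33:20;13

Ten DF minutes hold 17982 frames, so frame 59953 lies in block 3 (frames 53946–71927) with 6007 frames into that block.
The block's first minute is 1800 frames and the rest 1798 each; 6007 frames reaches minute 3, so 3 × 18 + 3 × 2 = 60 labels have been skipped so far.
Adding those back, label number 59953 + 60 = 60013 at 30 labels/s is 2000 s + 13 f = 0 h 33 min 20 s frame 13, i.e. 00:33:20;13.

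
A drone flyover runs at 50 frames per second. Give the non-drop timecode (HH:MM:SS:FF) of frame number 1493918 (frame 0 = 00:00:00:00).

1493918 ÷ 50 = 29878 full seconds, remainder 18 frames.
29878 s = 8 h 17 min 58 s.
Timecode: 08:17:58:18.

08:17:58:18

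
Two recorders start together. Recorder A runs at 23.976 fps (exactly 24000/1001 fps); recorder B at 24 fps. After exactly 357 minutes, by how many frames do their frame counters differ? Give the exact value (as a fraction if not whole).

73440/143 frames

357 min = 21420 s.
A emits 24000/1001 × 21420 = 73440000/143 frames; B emits 24 × 21420 = 514080.
Difference = 73440/143 frames (≈ 513.5664); B is ahead of A.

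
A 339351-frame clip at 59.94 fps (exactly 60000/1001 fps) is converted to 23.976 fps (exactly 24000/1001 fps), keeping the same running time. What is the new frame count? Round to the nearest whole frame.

135740 frames

Frames at target rate = 339351 × (24000/1001) / (60000/1001) = 678702/5 ≈ 135740.400.
Nearest whole frame: 135740.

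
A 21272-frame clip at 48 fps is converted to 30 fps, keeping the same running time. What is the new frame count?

13295 frames

Target frames = source frames × (target rate / source rate) = 21272 × (30)/(48) = 21272 × 5/8 = 13295.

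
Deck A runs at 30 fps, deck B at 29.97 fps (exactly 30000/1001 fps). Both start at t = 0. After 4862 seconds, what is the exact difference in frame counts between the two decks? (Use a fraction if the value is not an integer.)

1020/7 frames

A emits 30 × 4862 = 145860 frames; B emits 30000/1001 × 4862 = 1020000/7.
Difference = 1020/7 frames (≈ 145.7143); B is behind A.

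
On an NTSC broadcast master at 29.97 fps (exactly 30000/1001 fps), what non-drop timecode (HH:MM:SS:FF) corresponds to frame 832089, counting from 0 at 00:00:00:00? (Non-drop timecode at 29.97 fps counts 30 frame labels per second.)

07:42:16:09

832089 ÷ 30 = 27736 full seconds, remainder 9 frames.
27736 s = 7 h 42 min 16 s.
Timecode: 07:42:16:09.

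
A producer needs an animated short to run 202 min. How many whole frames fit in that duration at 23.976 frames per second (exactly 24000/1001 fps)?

290589 frames

202 min = 12120 s.
Frames = 12120 × 24000/1001 = 290880000/1001 ≈ 290589.4106.
Complete frames: 290589.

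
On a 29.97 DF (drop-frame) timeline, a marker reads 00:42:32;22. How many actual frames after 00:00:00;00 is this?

Complete 10-minute blocks: 4, each 17982 frames → 71928.
Remaining 2 whole minutes in the current block: 1800 + 1 × 1798 = 3598 frames.
Within the current minute: 32 × 30 + 22 − 2 = 980 (labels ;00/;01 skipped at this minute). Total = 71928 + 3598 + 980 = 76506.

76506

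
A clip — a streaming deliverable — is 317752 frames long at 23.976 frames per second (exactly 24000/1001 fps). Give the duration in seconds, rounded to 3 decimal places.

Running time = 317752 × 1001/24000 = 39758719/3000 s ≈ 13252.906 s.

13252.906 seconds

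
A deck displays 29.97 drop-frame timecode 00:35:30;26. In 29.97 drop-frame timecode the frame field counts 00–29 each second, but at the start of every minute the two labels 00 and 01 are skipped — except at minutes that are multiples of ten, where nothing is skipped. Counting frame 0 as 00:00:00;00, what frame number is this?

Complete 10-minute blocks: 3, each 17982 frames → 53946.
Remaining 5 whole minutes in the current block: 1800 + 4 × 1798 = 8992 frames.
Within the current minute: 30 × 30 + 26 − 2 = 924 (labels ;00/;01 skipped at this minute). Total = 53946 + 8992 + 924 = 63862.

63862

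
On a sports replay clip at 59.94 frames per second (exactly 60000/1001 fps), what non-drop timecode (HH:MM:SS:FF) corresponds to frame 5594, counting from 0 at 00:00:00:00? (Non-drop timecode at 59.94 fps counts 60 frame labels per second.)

5594 ÷ 60 = 93 full seconds, remainder 14 frames.
93 s = 0 h 1 min 33 s.
Timecode: 00:01:33:14.

00:01:33:14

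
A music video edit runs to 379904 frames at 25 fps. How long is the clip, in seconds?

15196.16 seconds

Running time = 379904 / (25) = 15196.16 s.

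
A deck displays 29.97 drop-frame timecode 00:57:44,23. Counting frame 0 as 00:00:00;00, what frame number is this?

103839

Complete 10-minute blocks: 5, each 17982 frames → 89910.
Remaining 7 whole minutes in the current block: 1800 + 6 × 1798 = 12588 frames.
Within the current minute: 44 × 30 + 23 − 2 = 1341 (labels ;00/;01 skipped at this minute). Total = 89910 + 12588 + 1341 = 103839.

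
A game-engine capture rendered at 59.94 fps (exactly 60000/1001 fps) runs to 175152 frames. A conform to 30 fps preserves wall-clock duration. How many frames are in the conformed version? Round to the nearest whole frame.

Frames at target rate = 175152 × (30) / (60000/1001) = 10957947/125 ≈ 87663.576.
Nearest whole frame: 87664.

87664 frames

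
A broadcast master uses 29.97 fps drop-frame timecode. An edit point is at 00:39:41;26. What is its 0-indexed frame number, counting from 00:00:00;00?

71384

As if non-drop at 30 labels/s: (0 × 3600 + 39 × 60 + 41) × 30 + 26 = 71456.
Minute boundaries passed: 39; those not divisible by 10: 39 − 3 = 36; dropped labels = 2 × 36 = 72.
Actual frame index = 71456 − 72 = 71384.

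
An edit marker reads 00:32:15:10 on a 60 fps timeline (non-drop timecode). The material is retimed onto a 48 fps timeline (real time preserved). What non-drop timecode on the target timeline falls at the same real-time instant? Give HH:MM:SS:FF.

Source frame index: (0×3600 + 32×60 + 15) × 60 + 10 = 116110.
Real time: 116110 / (60) = 11611/6 s.
Target frame: (11611/6) × (48) = 92888.
At 48 labels/s: frame 92888 → 00:32:15:08.

00:32:15:08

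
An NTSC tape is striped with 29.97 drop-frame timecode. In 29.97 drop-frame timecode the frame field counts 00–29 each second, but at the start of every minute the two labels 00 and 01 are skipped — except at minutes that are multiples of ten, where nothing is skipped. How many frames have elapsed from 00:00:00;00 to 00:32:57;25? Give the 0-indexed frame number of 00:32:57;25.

59277

As if non-drop at 30 labels/s: (0 × 3600 + 32 × 60 + 57) × 30 + 25 = 59335.
Minute boundaries passed: 32; those not divisible by 10: 32 − 3 = 29; dropped labels = 2 × 29 = 58.
Actual frame index = 59335 − 58 = 59277.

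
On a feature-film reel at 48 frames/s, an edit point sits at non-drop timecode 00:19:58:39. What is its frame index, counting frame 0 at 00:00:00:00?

57543

Total seconds to the label: (0 × 3600 + 19 × 60 + 58) = 1198.
Frame index = 1198 × 48 + 39 = 57543.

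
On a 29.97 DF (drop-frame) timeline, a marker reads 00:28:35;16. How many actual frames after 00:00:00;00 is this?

As if non-drop at 30 labels/s: (0 × 3600 + 28 × 60 + 35) × 30 + 16 = 51466.
Minute boundaries passed: 28; those not divisible by 10: 28 − 2 = 26; dropped labels = 2 × 26 = 52.
Actual frame index = 51466 − 52 = 51414.

51414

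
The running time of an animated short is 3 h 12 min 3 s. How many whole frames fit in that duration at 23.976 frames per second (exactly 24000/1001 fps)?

3 h 12 min 3 s = 11523 s.
Frames = 11523 × 24000/1001 = 276552000/1001 ≈ 276275.7243.
Complete frames: 276275.

276275 frames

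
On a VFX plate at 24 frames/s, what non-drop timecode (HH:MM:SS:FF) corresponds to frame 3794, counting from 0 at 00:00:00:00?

00:02:38:02

3794 ÷ 24 = 158 full seconds, remainder 2 frames.
158 s = 0 h 2 min 38 s.
Timecode: 00:02:38:02.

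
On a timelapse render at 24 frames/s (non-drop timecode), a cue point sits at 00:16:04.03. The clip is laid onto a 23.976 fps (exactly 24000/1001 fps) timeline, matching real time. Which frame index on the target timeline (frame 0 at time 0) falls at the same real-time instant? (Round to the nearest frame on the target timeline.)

frame 23116

Source frame index: (0×3600 + 16×60 + 4) × 24 + 3 = 23139.
Real time: 23139 / (24) = 7713/8 s.
Target frame: (7713/8) × (24000/1001) = 23139000/1001 ≈ 23115.884 → 23116.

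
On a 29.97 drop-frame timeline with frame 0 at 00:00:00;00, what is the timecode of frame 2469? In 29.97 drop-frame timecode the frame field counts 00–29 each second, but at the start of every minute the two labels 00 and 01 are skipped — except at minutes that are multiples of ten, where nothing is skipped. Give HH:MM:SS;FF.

00:01:22;11

Ten DF minutes hold 17982 frames, so frame 2469 lies in block 0 (frames 0–17981) with 2469 frames into that block.
The block's first minute is 1800 frames and the rest 1798 each; 2469 frames reaches minute 1, so 0 × 18 + 1 × 2 = 2 labels have been skipped so far.
Adding those back, label number 2469 + 2 = 2471 at 30 labels/s is 82 s + 11 f = 0 h 1 min 22 s frame 11, i.e. 00:01:22;11.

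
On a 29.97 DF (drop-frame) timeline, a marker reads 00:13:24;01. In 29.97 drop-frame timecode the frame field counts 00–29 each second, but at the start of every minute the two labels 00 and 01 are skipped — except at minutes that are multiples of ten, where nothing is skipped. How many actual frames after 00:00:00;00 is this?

24097

Complete 10-minute blocks: 1, each 17982 frames → 17982.
Remaining 3 whole minutes in the current block: 1800 + 2 × 1798 = 5396 frames.
Within the current minute: 24 × 30 + 1 − 2 = 719 (labels ;00/;01 skipped at this minute). Total = 17982 + 5396 + 719 = 24097.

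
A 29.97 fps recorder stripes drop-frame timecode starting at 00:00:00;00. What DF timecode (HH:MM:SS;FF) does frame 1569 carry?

Each 10-minute DF block holds 10 × 60 × 30 − 9 × 2 = 17982 frames. 1569 ÷ 17982 → 0 full blocks, remainder 1569.
Within the partial block the first minute is 1800 frames and each further minute 1798, so 0 further minute boundaries passed. Total skipped labels = 18 × 0 + 2 × 0 = 0.
Non-drop label index = 1569 + 0 = 1569; at 30 labels/s that is 00:00:52:09, i.e. DF 00:00:52;09.

00:00:52;09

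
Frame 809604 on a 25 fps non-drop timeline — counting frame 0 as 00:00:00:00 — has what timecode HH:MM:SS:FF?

08:59:44:04

809604 ÷ 25 = 32384 full seconds, remainder 4 frames.
32384 s = 8 h 59 min 44 s.
Timecode: 08:59:44:04.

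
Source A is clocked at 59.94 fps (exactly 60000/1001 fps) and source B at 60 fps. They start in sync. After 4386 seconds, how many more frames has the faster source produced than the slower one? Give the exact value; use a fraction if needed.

A emits 60000/1001 × 4386 = 263160000/1001 frames; B emits 60 × 4386 = 263160.
Difference = 263160/1001 frames (≈ 262.8971); B is ahead of A.

263160/1001 frames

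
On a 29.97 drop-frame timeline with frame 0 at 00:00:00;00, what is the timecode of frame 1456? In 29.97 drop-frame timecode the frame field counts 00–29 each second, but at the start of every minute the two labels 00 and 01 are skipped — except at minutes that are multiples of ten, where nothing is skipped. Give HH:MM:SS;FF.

00:00:48;16

Ten DF minutes hold 17982 frames, so frame 1456 lies in block 0 (frames 0–17981) with 1456 frames into that block.
The block's first minute is 1800 frames and the rest 1798 each; 1456 frames reaches minute 0, so 0 × 18 + 0 × 2 = 0 labels have been skipped so far.
Adding those back, label number 1456 + 0 = 1456 at 30 labels/s is 48 s + 16 f = 0 h 0 min 48 s frame 16, i.e. 00:00:48;16.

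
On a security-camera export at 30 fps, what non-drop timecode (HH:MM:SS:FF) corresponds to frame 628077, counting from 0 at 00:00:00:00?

05:48:55:27

628077 ÷ 30 = 20935 full seconds, remainder 27 frames.
20935 s = 5 h 48 min 55 s.
Timecode: 05:48:55:27.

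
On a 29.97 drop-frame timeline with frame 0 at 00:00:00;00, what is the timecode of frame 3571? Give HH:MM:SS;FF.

00:01:59;03

Ten DF minutes hold 17982 frames, so frame 3571 lies in block 0 (frames 0–17981) with 3571 frames into that block.
The block's first minute is 1800 frames and the rest 1798 each; 3571 frames reaches minute 1, so 0 × 18 + 1 × 2 = 2 labels have been skipped so far.
Adding those back, label number 3571 + 2 = 3573 at 30 labels/s is 119 s + 3 f = 0 h 1 min 59 s frame 3, i.e. 00:01:59;03.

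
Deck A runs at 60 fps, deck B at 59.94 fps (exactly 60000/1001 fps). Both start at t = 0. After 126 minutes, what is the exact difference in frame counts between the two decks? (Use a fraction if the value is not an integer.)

126 min = 7560 s.
A emits 60 × 7560 = 453600 frames; B emits 60000/1001 × 7560 = 64800000/143.
Difference = 64800/143 frames (≈ 453.1469); B is behind A.

64800/143 frames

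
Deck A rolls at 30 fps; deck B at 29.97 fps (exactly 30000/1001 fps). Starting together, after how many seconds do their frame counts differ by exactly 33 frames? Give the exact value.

The gap grows by |30000/1001 − 30| = 30/1001 frames per second.
Time for a 33-frame gap: 33 ÷ (30/1001) = 1101.1 s.

1101.1 seconds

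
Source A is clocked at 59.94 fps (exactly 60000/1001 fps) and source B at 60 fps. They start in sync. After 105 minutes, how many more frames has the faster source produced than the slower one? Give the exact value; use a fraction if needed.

105 min = 6300 s.
A emits 60000/1001 × 6300 = 54000000/143 frames; B emits 60 × 6300 = 378000.
Difference = 54000/143 frames (≈ 377.6224); B is ahead of A.

54000/143 frames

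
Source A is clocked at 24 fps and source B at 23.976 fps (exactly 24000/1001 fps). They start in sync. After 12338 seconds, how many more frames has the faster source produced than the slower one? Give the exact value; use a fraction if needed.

A emits 24 × 12338 = 296112 frames; B emits 24000/1001 × 12338 = 296112000/1001.
Difference = 296112/1001 frames (≈ 295.8162); B is behind A.

296112/1001 frames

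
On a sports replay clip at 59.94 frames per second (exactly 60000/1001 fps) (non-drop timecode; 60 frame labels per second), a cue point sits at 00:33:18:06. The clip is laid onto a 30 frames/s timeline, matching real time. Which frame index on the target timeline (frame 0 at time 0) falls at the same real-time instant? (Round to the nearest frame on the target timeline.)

Source frame index: (0×3600 + 33×60 + 18) × 60 + 6 = 119886.
Real time: 119886 / (60000/1001) = 20000981/10000 s.
Target frame: (20000981/10000) × (30) = 60002943/1000 ≈ 60002.943 → 60003.

frame 60003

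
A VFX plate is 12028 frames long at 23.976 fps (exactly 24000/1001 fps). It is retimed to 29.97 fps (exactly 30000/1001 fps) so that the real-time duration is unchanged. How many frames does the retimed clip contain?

Target frames = source frames × (target rate / source rate) = 12028 × (30000/1001)/(24000/1001) = 12028 × 5/4 = 15035.

15035 frames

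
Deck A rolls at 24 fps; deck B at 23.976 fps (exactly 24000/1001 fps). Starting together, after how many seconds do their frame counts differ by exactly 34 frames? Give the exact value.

The gap grows by |24000/1001 − 24| = 24/1001 frames per second.
Time for a 34-frame gap: 34 ÷ (24/1001) = 17017/12 s.

17017/12 seconds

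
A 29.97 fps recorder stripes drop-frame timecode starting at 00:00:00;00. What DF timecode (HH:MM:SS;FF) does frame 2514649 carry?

23:18:25;17

Ten DF minutes hold 17982 frames, so frame 2514649 lies in block 139 (frames 2499498–2517479) with 15151 frames into that block.
The block's first minute is 1800 frames and the rest 1798 each; 15151 frames reaches minute 8, so 139 × 18 + 8 × 2 = 2518 labels have been skipped so far.
Adding those back, label number 2514649 + 2518 = 2517167 at 30 labels/s is 83905 s + 17 f = 23 h 18 min 25 s frame 17, i.e. 23:18:25;17.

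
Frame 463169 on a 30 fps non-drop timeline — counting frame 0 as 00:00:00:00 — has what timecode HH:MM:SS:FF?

04:17:18:29

463169 ÷ 30 = 15438 full seconds, remainder 29 frames.
15438 s = 4 h 17 min 18 s.
Timecode: 04:17:18:29.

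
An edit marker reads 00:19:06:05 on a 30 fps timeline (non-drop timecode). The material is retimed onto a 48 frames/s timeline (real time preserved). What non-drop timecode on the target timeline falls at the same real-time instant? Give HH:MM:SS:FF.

Source frame index: (0×3600 + 19×60 + 6) × 30 + 5 = 34385.
Real time: 34385 / (30) = 6877/6 s.
Target frame: (6877/6) × (48) = 55016.
At 48 labels/s: frame 55016 → 00:19:06:08.

00:19:06:08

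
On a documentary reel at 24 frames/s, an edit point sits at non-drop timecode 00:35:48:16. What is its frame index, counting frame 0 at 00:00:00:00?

Total seconds to the label: (0 × 3600 + 35 × 60 + 48) = 2148.
Frame index = 2148 × 24 + 16 = 51568.

51568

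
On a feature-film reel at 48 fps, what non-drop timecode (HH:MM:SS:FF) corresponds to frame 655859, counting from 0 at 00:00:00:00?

655859 ÷ 48 = 13663 full seconds, remainder 35 frames.
13663 s = 3 h 47 min 43 s.
Timecode: 03:47:43:35.

03:47:43:35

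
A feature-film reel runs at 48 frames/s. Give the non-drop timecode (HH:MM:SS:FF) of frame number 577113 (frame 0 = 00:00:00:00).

577113 ÷ 48 = 12023 full seconds, remainder 9 frames.
12023 s = 3 h 20 min 23 s.
Timecode: 03:20:23:09.

03:20:23:09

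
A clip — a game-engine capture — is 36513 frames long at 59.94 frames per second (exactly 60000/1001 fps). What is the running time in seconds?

Running time = 36513 / (60000/1001) = 609.15855 s.

609.15855 seconds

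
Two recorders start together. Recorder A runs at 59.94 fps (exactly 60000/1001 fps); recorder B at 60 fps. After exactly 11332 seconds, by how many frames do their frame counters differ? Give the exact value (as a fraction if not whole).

679920/1001 frames

A emits 60000/1001 × 11332 = 679920000/1001 frames; B emits 60 × 11332 = 679920.
Difference = 679920/1001 frames (≈ 679.2408); B is ahead of A.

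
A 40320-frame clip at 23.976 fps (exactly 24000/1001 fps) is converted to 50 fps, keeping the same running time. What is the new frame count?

Target frames = source frames × (target rate / source rate) = 40320 × (50)/(24000/1001) = 40320 × 1001/480 = 84084.

84084 frames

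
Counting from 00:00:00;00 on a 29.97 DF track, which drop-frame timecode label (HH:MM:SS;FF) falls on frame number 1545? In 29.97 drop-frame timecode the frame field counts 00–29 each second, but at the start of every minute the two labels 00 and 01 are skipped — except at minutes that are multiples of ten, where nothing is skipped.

Each 10-minute DF block holds 10 × 60 × 30 − 9 × 2 = 17982 frames. 1545 ÷ 17982 → 0 full blocks, remainder 1545.
Within the partial block the first minute is 1800 frames and each further minute 1798, so 0 further minute boundaries passed. Total skipped labels = 18 × 0 + 2 × 0 = 0.
Non-drop label index = 1545 + 0 = 1545; at 30 labels/s that is 00:00:51:15, i.e. DF 00:00:51;15.

00:00:51;15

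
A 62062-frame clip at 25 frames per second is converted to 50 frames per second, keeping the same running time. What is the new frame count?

Frames at target rate = 62062 × (50) / (25) = 124124.

124124 frames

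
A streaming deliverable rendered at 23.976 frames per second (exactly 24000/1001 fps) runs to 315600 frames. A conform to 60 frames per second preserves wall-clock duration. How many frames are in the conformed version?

789789 frames

Target frames = source frames × (target rate / source rate) = 315600 × (60)/(24000/1001) = 315600 × 1001/400 = 789789.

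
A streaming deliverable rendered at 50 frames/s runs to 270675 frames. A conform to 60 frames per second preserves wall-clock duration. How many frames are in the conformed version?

324810 frames

Target frames = source frames × (target rate / source rate) = 270675 × (60)/(50) = 270675 × 6/5 = 324810.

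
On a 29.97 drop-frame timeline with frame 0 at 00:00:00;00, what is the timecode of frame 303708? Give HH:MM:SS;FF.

02:48:53;22

Ten DF minutes hold 17982 frames, so frame 303708 lies in block 16 (frames 287712–305693) with 15996 frames into that block.
The block's first minute is 1800 frames and the rest 1798 each; 15996 frames reaches minute 8, so 16 × 18 + 8 × 2 = 304 labels have been skipped so far.
Adding those back, label number 303708 + 304 = 304012 at 30 labels/s is 10133 s + 22 f = 2 h 48 min 53 s frame 22, i.e. 02:48:53;22.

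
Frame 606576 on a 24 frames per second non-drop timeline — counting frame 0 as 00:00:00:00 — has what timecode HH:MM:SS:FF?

07:01:14:00

606576 ÷ 24 = 25274 full seconds, remainder 0 frames.
25274 s = 7 h 1 min 14 s.
Timecode: 07:01:14:00.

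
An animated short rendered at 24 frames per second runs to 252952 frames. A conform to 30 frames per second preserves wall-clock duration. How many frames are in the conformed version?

316190 frames

Target frames = source frames × (target rate / source rate) = 252952 × (30)/(24) = 252952 × 5/4 = 316190.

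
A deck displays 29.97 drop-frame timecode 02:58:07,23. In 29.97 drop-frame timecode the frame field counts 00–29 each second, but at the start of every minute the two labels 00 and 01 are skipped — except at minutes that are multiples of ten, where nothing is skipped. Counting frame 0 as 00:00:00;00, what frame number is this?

320311

As if non-drop at 30 labels/s: (2 × 3600 + 58 × 60 + 7) × 30 + 23 = 320633.
Minute boundaries passed: 178; those not divisible by 10: 178 − 17 = 161; dropped labels = 2 × 161 = 322.
Actual frame index = 320633 − 322 = 320311.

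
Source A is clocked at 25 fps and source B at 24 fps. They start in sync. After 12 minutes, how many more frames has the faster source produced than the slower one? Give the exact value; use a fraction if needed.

12 min = 720 s.
A emits 25 × 720 = 18000 frames; B emits 24 × 720 = 17280.
Difference = 720 frames; B is behind A.

720 frames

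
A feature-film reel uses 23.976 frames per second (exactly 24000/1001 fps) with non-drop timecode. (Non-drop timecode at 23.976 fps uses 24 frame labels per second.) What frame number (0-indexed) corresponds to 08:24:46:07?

Total seconds to the label: (8 × 3600 + 24 × 60 + 46) = 30286.
Frame index = 30286 × 24 + 7 = 726871.

frame 726871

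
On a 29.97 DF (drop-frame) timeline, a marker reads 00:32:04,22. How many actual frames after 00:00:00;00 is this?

As if non-drop at 30 labels/s: (0 × 3600 + 32 × 60 + 4) × 30 + 22 = 57742.
Minute boundaries passed: 32; those not divisible by 10: 32 − 3 = 29; dropped labels = 2 × 29 = 58.
Actual frame index = 57742 − 58 = 57684.

57684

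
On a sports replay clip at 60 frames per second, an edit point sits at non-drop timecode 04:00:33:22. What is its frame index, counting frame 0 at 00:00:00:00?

866002

Total seconds to the label: (4 × 3600 + 0 × 60 + 33) = 14433.
Frame index = 14433 × 60 + 22 = 866002.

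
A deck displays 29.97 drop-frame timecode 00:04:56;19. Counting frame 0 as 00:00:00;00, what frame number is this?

As if non-drop at 30 labels/s: (0 × 3600 + 4 × 60 + 56) × 30 + 19 = 8899.
Minute boundaries passed: 4; those not divisible by 10: 4 − 0 = 4; dropped labels = 2 × 4 = 8.
Actual frame index = 8899 − 8 = 8891.

8891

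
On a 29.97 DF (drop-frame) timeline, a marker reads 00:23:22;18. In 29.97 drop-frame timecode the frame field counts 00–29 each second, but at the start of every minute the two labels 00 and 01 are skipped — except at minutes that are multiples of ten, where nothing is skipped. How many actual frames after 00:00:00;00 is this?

42036

Complete 10-minute blocks: 2, each 17982 frames → 35964.
Remaining 3 whole minutes in the current block: 1800 + 2 × 1798 = 5396 frames.
Within the current minute: 22 × 30 + 18 − 2 = 676 (labels ;00/;01 skipped at this minute). Total = 35964 + 5396 + 676 = 42036.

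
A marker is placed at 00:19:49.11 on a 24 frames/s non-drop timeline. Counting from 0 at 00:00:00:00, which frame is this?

28547

Total seconds to the label: (0 × 3600 + 19 × 60 + 49) = 1189.
Frame index = 1189 × 24 + 11 = 28547.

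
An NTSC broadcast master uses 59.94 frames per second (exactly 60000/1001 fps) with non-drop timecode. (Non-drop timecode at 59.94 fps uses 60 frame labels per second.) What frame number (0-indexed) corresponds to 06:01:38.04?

frame 1301884

Total seconds to the label: (6 × 3600 + 1 × 60 + 38) = 21698.
Frame index = 21698 × 60 + 4 = 1301884.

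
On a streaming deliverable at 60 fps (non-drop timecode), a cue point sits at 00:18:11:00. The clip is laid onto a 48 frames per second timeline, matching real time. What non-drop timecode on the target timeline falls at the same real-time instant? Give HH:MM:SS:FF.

00:18:11:00

Source frame index: (0×3600 + 18×60 + 11) × 60 + 0 = 65460.
Real time: 65460 / (60) = 1091 s.
Target frame: (1091) × (48) = 52368.
At 48 labels/s: frame 52368 → 00:18:11:00.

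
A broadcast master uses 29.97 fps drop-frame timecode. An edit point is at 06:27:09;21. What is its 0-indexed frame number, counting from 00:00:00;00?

As if non-drop at 30 labels/s: (6 × 3600 + 27 × 60 + 9) × 30 + 21 = 696891.
Minute boundaries passed: 387; those not divisible by 10: 387 − 38 = 349; dropped labels = 2 × 349 = 698.
Actual frame index = 696891 − 698 = 696193.

696193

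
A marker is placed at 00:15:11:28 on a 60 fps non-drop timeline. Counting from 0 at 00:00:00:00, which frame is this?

54688

Total seconds to the label: (0 × 3600 + 15 × 60 + 11) = 911.
Frame index = 911 × 60 + 28 = 54688.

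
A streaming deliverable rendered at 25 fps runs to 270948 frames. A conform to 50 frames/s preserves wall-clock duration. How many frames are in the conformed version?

Target frames = source frames × (target rate / source rate) = 270948 × (50)/(25) = 270948 × 2 = 541896.

541896 frames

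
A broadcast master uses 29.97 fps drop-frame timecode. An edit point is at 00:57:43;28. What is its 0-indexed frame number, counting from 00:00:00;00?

As if non-drop at 30 labels/s: (0 × 3600 + 57 × 60 + 43) × 30 + 28 = 103918.
Minute boundaries passed: 57; those not divisible by 10: 57 − 5 = 52; dropped labels = 2 × 52 = 104.
Actual frame index = 103918 − 104 = 103814.

103814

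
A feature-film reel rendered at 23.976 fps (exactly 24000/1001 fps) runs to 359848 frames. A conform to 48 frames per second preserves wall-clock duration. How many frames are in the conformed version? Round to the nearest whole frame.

720416 frames

Frames at target rate = 359848 × (48) / (24000/1001) = 90051962/125 ≈ 720415.696.
Nearest whole frame: 720416.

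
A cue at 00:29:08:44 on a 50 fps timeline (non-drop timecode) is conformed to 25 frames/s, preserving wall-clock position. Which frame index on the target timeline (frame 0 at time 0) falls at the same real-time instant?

Source frame index: (0×3600 + 29×60 + 8) × 50 + 44 = 87444.
Real time: 87444 / (50) = 43722/25 s.
Target frame: (43722/25) × (25) = 43722.

frame 43722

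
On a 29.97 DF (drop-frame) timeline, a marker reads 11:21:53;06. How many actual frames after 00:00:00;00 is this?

Complete 10-minute blocks: 68, each 17982 frames → 1222776.
Remaining 1 whole minute in the current block: 1800 + 0 × 1798 = 1800 frames.
Within the current minute: 53 × 30 + 6 − 2 = 1594 (labels ;00/;01 skipped at this minute). Total = 1222776 + 1800 + 1594 = 1226170.

1226170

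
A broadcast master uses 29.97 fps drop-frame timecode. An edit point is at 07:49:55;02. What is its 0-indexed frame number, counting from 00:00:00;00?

845006

As if non-drop at 30 labels/s: (7 × 3600 + 49 × 60 + 55) × 30 + 2 = 845852.
Minute boundaries passed: 469; those not divisible by 10: 469 − 46 = 423; dropped labels = 2 × 423 = 846.
Actual frame index = 845852 − 846 = 845006.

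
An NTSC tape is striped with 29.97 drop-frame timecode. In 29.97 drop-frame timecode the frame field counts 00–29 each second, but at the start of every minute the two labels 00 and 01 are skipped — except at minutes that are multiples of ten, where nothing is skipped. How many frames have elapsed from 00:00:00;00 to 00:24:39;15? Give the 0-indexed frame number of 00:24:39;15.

Complete 10-minute blocks: 2, each 17982 frames → 35964.
Remaining 4 whole minutes in the current block: 1800 + 3 × 1798 = 7194 frames.
Within the current minute: 39 × 30 + 15 − 2 = 1183 (labels ;00/;01 skipped at this minute). Total = 35964 + 7194 + 1183 = 44341.

44341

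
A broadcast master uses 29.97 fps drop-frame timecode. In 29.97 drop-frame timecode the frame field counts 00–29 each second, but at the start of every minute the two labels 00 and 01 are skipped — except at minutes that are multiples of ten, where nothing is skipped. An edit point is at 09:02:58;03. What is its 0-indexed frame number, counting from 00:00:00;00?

976367

As if non-drop at 30 labels/s: (9 × 3600 + 2 × 60 + 58) × 30 + 3 = 977343.
Minute boundaries passed: 542; those not divisible by 10: 542 − 54 = 488; dropped labels = 2 × 488 = 976.
Actual frame index = 977343 − 976 = 976367.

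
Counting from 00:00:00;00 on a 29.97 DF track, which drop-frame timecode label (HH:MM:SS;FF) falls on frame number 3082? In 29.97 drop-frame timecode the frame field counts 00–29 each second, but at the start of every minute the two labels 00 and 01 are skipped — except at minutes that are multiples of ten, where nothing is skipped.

Each 10-minute DF block holds 10 × 60 × 30 − 9 × 2 = 17982 frames. 3082 ÷ 17982 → 0 full blocks, remainder 3082.
Within the partial block the first minute is 1800 frames and each further minute 1798, so 1 further minute boundary passed. Total skipped labels = 18 × 0 + 2 × 1 = 2.
Non-drop label index = 3082 + 2 = 3084; at 30 labels/s that is 00:01:42:24, i.e. DF 00:01:42;24.

00:01:42;24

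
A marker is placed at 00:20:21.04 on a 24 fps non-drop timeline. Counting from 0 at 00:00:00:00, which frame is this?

frame 29308

Total seconds to the label: (0 × 3600 + 20 × 60 + 21) = 1221.
Frame index = 1221 × 24 + 4 = 29308.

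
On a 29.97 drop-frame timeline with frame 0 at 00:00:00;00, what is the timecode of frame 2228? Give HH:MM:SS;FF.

00:01:14;10

Each 10-minute DF block holds 10 × 60 × 30 − 9 × 2 = 17982 frames. 2228 ÷ 17982 → 0 full blocks, remainder 2228.
Within the partial block the first minute is 1800 frames and each further minute 1798, so 1 further minute boundary passed. Total skipped labels = 18 × 0 + 2 × 1 = 2.
Non-drop label index = 2228 + 2 = 2230; at 30 labels/s that is 00:01:14:10, i.e. DF 00:01:14;10.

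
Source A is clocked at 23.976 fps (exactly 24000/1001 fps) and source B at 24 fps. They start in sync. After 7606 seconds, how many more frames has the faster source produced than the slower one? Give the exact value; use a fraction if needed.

182544/1001 frames

A emits 24000/1001 × 7606 = 182544000/1001 frames; B emits 24 × 7606 = 182544.
Difference = 182544/1001 frames (≈ 182.3616); B is ahead of A.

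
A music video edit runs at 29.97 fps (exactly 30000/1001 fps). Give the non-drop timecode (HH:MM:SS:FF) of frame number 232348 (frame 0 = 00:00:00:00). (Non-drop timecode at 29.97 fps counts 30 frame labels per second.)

02:09:04:28

232348 ÷ 30 = 7744 full seconds, remainder 28 frames.
7744 s = 2 h 9 min 4 s.
Timecode: 02:09:04:28.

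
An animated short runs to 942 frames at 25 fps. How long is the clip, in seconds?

37.68 seconds

Running time = 942 / (25) = 37.68 s.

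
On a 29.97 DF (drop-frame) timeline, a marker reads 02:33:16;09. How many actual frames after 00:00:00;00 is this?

275613

Complete 10-minute blocks: 15, each 17982 frames → 269730.
Remaining 3 whole minutes in the current block: 1800 + 2 × 1798 = 5396 frames.
Within the current minute: 16 × 30 + 9 − 2 = 487 (labels ;00/;01 skipped at this minute). Total = 269730 + 5396 + 487 = 275613.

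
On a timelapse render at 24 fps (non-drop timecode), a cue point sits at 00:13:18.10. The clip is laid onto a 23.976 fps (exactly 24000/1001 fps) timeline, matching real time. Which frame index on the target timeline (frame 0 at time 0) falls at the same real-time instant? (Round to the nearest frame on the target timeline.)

Source frame index: (0×3600 + 13×60 + 18) × 24 + 10 = 19162.
Real time: 19162 / (24) = 9581/12 s.
Target frame: (9581/12) × (24000/1001) = 134000/7 ≈ 19142.857 → 19143.

frame 19143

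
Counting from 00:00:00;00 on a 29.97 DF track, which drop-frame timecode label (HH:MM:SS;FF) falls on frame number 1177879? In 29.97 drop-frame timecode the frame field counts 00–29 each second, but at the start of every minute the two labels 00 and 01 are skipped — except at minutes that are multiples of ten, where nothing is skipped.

Ten DF minutes hold 17982 frames, so frame 1177879 lies in block 65 (frames 1168830–1186811) with 9049 frames into that block.
The block's first minute is 1800 frames and the rest 1798 each; 9049 frames reaches minute 5, so 65 × 18 + 5 × 2 = 1180 labels have been skipped so far.
Adding those back, label number 1177879 + 1180 = 1179059 at 30 labels/s is 39301 s + 29 f = 10 h 55 min 1 s frame 29, i.e. 10:55:01;29.

10:55:01;29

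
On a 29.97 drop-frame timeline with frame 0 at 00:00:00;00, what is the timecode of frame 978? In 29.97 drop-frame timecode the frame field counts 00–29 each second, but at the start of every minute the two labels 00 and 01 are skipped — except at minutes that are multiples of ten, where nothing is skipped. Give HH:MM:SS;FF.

Ten DF minutes hold 17982 frames, so frame 978 lies in block 0 (frames 0–17981) with 978 frames into that block.
The block's first minute is 1800 frames and the rest 1798 each; 978 frames reaches minute 0, so 0 × 18 + 0 × 2 = 0 labels have been skipped so far.
Adding those back, label number 978 + 0 = 978 at 30 labels/s is 32 s + 18 f = 0 h 0 min 32 s frame 18, i.e. 00:00:32;18.

00:00:32;18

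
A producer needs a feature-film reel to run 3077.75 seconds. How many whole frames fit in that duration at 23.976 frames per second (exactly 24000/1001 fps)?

73792 frames

Frames = 3077.75 × 24000/1001 = 5682000/77 ≈ 73792.2078.
Complete frames: 73792.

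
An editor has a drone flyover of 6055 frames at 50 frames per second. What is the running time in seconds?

Running time = 6055 / (50) = 121.1 s.

121.1 seconds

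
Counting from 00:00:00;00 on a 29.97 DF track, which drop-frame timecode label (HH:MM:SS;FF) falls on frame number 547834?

05:04:39;12

Ten DF minutes hold 17982 frames, so frame 547834 lies in block 30 (frames 539460–557441) with 8374 frames into that block.
The block's first minute is 1800 frames and the rest 1798 each; 8374 frames reaches minute 4, so 30 × 18 + 4 × 2 = 548 labels have been skipped so far.
Adding those back, label number 547834 + 548 = 548382 at 30 labels/s is 18279 s + 12 f = 5 h 4 min 39 s frame 12, i.e. 05:04:39;12.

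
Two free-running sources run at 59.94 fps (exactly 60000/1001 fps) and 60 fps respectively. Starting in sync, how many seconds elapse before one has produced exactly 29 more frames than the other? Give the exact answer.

The gap grows by |60 − 60000/1001| = 60/1001 frames per second.
Time for a 29-frame gap: 29 ÷ (60/1001) = 29029/60 s.

29029/60 seconds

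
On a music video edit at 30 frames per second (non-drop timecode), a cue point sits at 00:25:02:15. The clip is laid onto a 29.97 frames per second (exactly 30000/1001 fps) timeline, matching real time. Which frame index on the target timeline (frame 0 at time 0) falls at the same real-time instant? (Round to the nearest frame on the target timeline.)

frame 45030

Source frame index: (0×3600 + 25×60 + 2) × 30 + 15 = 45075.
Real time: 45075 / (30) = 3005/2 s.
Target frame: (3005/2) × (30000/1001) = 45075000/1001 ≈ 45029.970 → 45030.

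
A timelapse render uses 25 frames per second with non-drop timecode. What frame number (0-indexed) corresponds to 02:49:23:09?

254084

Total seconds to the label: (2 × 3600 + 49 × 60 + 23) = 10163.
Frame index = 10163 × 25 + 9 = 254084.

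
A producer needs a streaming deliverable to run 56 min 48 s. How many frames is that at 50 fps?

170400 frames

56 min 48 s = 3408 s.
Frames = 3408 × 50 = 170400.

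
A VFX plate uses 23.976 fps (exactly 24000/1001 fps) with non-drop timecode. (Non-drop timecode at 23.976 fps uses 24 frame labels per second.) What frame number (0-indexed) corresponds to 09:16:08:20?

800852

Total seconds to the label: (9 × 3600 + 16 × 60 + 8) = 33368.
Frame index = 33368 × 24 + 20 = 800852.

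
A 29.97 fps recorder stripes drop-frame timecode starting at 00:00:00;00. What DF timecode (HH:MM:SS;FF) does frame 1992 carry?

00:01:06;14

Ten DF minutes hold 17982 frames, so frame 1992 lies in block 0 (frames 0–17981) with 1992 frames into that block.
The block's first minute is 1800 frames and the rest 1798 each; 1992 frames reaches minute 1, so 0 × 18 + 1 × 2 = 2 labels have been skipped so far.
Adding those back, label number 1992 + 2 = 1994 at 30 labels/s is 66 s + 14 f = 0 h 1 min 6 s frame 14, i.e. 00:01:06;14.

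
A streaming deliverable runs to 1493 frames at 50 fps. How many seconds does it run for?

Running time = 1493 / (50) = 29.86 s.

29.86 seconds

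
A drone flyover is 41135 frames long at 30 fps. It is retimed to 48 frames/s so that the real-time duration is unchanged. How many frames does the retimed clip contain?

Target frames = source frames × (target rate / source rate) = 41135 × (48)/(30) = 41135 × 8/5 = 65816.

65816 frames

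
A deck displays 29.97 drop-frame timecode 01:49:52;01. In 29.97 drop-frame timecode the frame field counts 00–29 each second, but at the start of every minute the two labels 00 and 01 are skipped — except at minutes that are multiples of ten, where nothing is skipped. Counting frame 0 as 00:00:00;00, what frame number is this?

197563

As if non-drop at 30 labels/s: (1 × 3600 + 49 × 60 + 52) × 30 + 1 = 197761.
Minute boundaries passed: 109; those not divisible by 10: 109 − 10 = 99; dropped labels = 2 × 99 = 198.
Actual frame index = 197761 − 198 = 197563.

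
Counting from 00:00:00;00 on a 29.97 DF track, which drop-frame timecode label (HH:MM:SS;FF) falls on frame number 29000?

Each 10-minute DF block holds 10 × 60 × 30 − 9 × 2 = 17982 frames. 29000 ÷ 17982 → 1 full block, remainder 11018.
Within the partial block the first minute is 1800 frames and each further minute 1798, so 6 further minute boundaries passed. Total skipped labels = 18 × 1 + 2 × 6 = 30.
Non-drop label index = 29000 + 30 = 29030; at 30 labels/s that is 00:16:07:20, i.e. DF 00:16:07;20.

00:16:07;20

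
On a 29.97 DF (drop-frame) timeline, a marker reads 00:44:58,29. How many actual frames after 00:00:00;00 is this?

Complete 10-minute blocks: 4, each 17982 frames → 71928.
Remaining 4 whole minutes in the current block: 1800 + 3 × 1798 = 7194 frames.
Within the current minute: 58 × 30 + 29 − 2 = 1767 (labels ;00/;01 skipped at this minute). Total = 71928 + 7194 + 1767 = 80889.

80889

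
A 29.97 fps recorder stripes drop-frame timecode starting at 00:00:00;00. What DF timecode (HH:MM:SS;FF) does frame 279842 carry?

02:35:37;12

Each 10-minute DF block holds 10 × 60 × 30 − 9 × 2 = 17982 frames. 279842 ÷ 17982 → 15 full blocks, remainder 10112.
Within the partial block the first minute is 1800 frames and each further minute 1798, so 5 further minute boundaries passed. Total skipped labels = 18 × 15 + 2 × 5 = 280.
Non-drop label index = 279842 + 280 = 280122; at 30 labels/s that is 02:35:37:12, i.e. DF 02:35:37;12.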